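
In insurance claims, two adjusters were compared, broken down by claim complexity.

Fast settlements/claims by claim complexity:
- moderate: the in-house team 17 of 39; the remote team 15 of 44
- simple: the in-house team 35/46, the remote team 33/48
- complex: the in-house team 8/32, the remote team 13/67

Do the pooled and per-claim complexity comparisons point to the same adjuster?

Moderate: the in-house team 17/39 = 43.6%, the remote team 15/44 = 34.1% → the in-house team
Simple: the in-house team 35/46 = 76.1%, the remote team 33/48 = 68.8% → the in-house team
Complex: the in-house team 8/32 = 25.0%, the remote team 13/67 = 19.4% → the in-house team
Overall: the in-house team 60/117 = 51.3%, the remote team 61/159 = 38.4% → the in-house team
The in-house team wins overall and in every claim group — no reversal.

Yes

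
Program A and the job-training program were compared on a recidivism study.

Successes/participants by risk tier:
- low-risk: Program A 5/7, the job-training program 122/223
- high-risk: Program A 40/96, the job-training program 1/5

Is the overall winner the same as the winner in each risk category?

Low-risk: Program A 5/7 = 71.4%, the job-training program 122/223 = 54.7% → Program A
High-risk: Program A 40/96 = 41.7%, the job-training program 1/5 = 20.0% → Program A
Overall: Program A 45/103 = 43.7%, the job-training program 123/228 = 53.9% → the job-training program
Program A wins each risk group but the job-training program wins overall — the comparison reverses. Program A's participants skew toward high-risk, which has a lower base rate.

No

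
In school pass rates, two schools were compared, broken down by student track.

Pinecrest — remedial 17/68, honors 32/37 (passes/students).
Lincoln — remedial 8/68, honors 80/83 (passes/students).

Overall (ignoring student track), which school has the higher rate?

Lincoln

Remedial: Pinecrest 17/68 = 25.0%, Lincoln 8/68 = 11.8% → Pinecrest
Honors: Pinecrest 32/37 = 86.5%, Lincoln 80/83 = 96.4% → Lincoln
Overall: Pinecrest 49/105 = 46.7%, Lincoln 88/151 = 58.3% → Lincoln
(Neither sweeps every student group, but Lincoln has the higher pooled rate.)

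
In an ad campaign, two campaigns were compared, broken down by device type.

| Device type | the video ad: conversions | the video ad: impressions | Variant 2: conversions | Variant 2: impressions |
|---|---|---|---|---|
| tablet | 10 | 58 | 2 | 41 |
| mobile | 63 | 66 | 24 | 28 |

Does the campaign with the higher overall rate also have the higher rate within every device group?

Tablet: the video ad 10/58 = 17.2%, Variant 2 2/41 = 4.9% → the video ad
Mobile: the video ad 63/66 = 95.5%, Variant 2 24/28 = 85.7% → the video ad
Overall: the video ad 73/124 = 58.9%, Variant 2 26/69 = 37.7% → the video ad
The video ad wins overall and in every device group — no reversal.

Yes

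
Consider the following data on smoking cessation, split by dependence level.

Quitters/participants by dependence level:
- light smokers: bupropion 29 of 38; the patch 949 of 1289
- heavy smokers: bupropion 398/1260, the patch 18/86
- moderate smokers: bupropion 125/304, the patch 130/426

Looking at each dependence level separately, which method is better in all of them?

Light smokers: bupropion 29/38 = 76.3%, the patch 949/1289 = 73.6% → bupropion
Heavy smokers: bupropion 398/1260 = 31.6%, the patch 18/86 = 20.9% → bupropion
Moderate smokers: bupropion 125/304 = 41.1%, the patch 130/426 = 30.5% → bupropion
Bupropion has the higher rate in all 3 groups.

bupropion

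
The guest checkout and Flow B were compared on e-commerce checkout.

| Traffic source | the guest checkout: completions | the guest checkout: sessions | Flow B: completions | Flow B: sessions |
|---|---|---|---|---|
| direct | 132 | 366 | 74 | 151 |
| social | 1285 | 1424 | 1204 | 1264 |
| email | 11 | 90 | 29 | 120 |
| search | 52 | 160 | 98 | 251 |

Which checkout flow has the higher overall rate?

Direct: the guest checkout 132/366 = 36.1%, Flow B 74/151 = 49.0% → Flow B
Social: the guest checkout 1285/1424 = 90.2%, Flow B 1204/1264 = 95.3% → Flow B
Email: the guest checkout 11/90 = 12.2%, Flow B 29/120 = 24.2% → Flow B
Search: the guest checkout 52/160 = 32.5%, Flow B 98/251 = 39.0% → Flow B
Overall: the guest checkout 1480/2040 = 72.5%, Flow B 1405/1786 = 78.7% → Flow B

Flow B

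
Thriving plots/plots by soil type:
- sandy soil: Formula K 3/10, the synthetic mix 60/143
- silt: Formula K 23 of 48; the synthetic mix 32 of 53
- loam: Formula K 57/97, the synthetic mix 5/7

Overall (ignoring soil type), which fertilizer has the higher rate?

Formula K

Sandy soil: Formula K 3/10 = 30.0%, the synthetic mix 60/143 = 42.0% → the synthetic mix
Silt: Formula K 23/48 = 47.9%, the synthetic mix 32/53 = 60.4% → the synthetic mix
Loam: Formula K 57/97 = 58.8%, the synthetic mix 5/7 = 71.4% → the synthetic mix
Overall: Formula K 83/155 = 53.5%, the synthetic mix 97/203 = 47.8% → Formula K
(The synthetic mix wins every soil group but Formula K wins overall — the synthetic mix's plots skew toward the low-rate sandy soil group.)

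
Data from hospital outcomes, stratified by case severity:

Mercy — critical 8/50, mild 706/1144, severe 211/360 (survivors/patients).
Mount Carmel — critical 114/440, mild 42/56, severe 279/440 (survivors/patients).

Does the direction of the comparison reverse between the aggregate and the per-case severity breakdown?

Critical: Mercy 8/50 = 16.0%, Mount Carmel 114/440 = 25.9% → Mount Carmel
Mild: Mercy 706/1144 = 61.7%, Mount Carmel 42/56 = 75.0% → Mount Carmel
Severe: Mercy 211/360 = 58.6%, Mount Carmel 279/440 = 63.4% → Mount Carmel
Overall: Mercy 925/1554 = 59.5%, Mount Carmel 435/936 = 46.5% → Mercy
Mount Carmel wins each case group but Mercy wins overall — the comparison reverses. Mount Carmel's patients skew toward critical, which has a lower base rate.

Yes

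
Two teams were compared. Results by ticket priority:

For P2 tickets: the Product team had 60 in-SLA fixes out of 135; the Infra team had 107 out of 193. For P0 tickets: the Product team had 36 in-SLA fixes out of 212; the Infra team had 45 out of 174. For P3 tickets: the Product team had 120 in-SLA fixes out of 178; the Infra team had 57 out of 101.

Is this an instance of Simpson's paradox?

No

P2: the Product team 60/135 = 44.4%, the Infra team 107/193 = 55.4% → the Infra team
P0: the Product team 36/212 = 17.0%, the Infra team 45/174 = 25.9% → the Infra team
P3: the Product team 120/178 = 67.4%, the Infra team 57/101 = 56.4% → the Product team
Overall: the Product team 216/525 = 41.1%, the Infra team 209/468 = 44.7% → the Infra team
Neither sweeps: the Product team wins 1 of 3 groups, the Infra team wins 2. The Infra team wins overall but not every group — no Simpson reversal.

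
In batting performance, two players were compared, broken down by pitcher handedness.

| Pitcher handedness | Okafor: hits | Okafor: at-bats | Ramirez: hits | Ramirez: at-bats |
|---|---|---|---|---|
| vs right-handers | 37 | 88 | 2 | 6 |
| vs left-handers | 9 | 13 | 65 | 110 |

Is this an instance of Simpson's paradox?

Vs right-handers: Okafor 37/88 = 42.0%, Ramirez 2/6 = 33.3% → Okafor
Vs left-handers: Okafor 9/13 = 69.2%, Ramirez 65/110 = 59.1% → Okafor
Overall: Okafor 46/101 = 45.5%, Ramirez 67/116 = 57.8% → Ramirez
Okafor wins each pitcher group but Ramirez wins overall — the comparison reverses. Okafor's at-bats skew toward vs right-handers, which has a lower base rate.

Yes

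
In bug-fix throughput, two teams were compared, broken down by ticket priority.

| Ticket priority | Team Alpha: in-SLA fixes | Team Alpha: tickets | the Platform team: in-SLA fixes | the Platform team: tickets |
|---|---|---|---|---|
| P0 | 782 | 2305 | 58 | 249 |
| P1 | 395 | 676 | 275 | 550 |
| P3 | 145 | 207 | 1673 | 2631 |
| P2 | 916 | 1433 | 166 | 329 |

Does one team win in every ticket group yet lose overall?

P0: Team Alpha 782/2305 = 33.9%, the Platform team 58/249 = 23.3% → Team Alpha
P1: Team Alpha 395/676 = 58.4%, the Platform team 275/550 = 50.0% → Team Alpha
P3: Team Alpha 145/207 = 70.0%, the Platform team 1673/2631 = 63.6% → Team Alpha
P2: Team Alpha 916/1433 = 63.9%, the Platform team 166/329 = 50.5% → Team Alpha
Overall: Team Alpha 2238/4621 = 48.4%, the Platform team 2172/3759 = 57.8% → the Platform team
Team Alpha wins each ticket group but the Platform team wins overall — the comparison reverses. Team Alpha's tickets skew toward P0, which has a lower base rate.

Yes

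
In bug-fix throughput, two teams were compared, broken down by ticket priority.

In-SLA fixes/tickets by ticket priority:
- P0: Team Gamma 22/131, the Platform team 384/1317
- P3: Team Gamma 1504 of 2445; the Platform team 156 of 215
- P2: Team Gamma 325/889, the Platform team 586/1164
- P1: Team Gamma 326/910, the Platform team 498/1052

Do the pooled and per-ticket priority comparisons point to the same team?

P0: Team Gamma 22/131 = 16.8%, the Platform team 384/1317 = 29.2% → the Platform team
P3: Team Gamma 1504/2445 = 61.5%, the Platform team 156/215 = 72.6% → the Platform team
P2: Team Gamma 325/889 = 36.6%, the Platform team 586/1164 = 50.3% → the Platform team
P1: Team Gamma 326/910 = 35.8%, the Platform team 498/1052 = 47.3% → the Platform team
Overall: Team Gamma 2177/4375 = 49.8%, the Platform team 1624/3748 = 43.3% → Team Gamma
The Platform team wins each ticket group but Team Gamma wins overall — the comparison reverses. The Platform team's tickets skew toward P0, which has a lower base rate.

No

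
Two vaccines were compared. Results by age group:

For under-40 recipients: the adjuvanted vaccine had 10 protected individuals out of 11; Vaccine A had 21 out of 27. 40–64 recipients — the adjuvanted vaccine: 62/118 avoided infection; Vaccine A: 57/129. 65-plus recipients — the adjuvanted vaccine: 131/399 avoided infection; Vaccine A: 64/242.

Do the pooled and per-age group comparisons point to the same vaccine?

Yes

Under-40: the adjuvanted vaccine 10/11 = 90.9%, Vaccine A 21/27 = 77.8% → the adjuvanted vaccine
40–64: the adjuvanted vaccine 62/118 = 52.5%, Vaccine A 57/129 = 44.2% → the adjuvanted vaccine
65-plus: the adjuvanted vaccine 131/399 = 32.8%, Vaccine A 64/242 = 26.4% → the adjuvanted vaccine
Overall: the adjuvanted vaccine 203/528 = 38.4%, Vaccine A 142/398 = 35.7% → the adjuvanted vaccine
The adjuvanted vaccine wins overall and in every age group — no reversal.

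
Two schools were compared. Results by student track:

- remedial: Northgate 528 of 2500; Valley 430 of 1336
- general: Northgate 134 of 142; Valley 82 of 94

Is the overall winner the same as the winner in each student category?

No

Remedial: Northgate 528/2500 = 21.1%, Valley 430/1336 = 32.2% → Valley
General: Northgate 134/142 = 94.4%, Valley 82/94 = 87.2% → Northgate
Overall: Northgate 662/2642 = 25.1%, Valley 512/1430 = 35.8% → Valley
Neither sweeps: Northgate wins 1 of 2 groups, Valley wins 1. Valley wins overall but not every group — no Simpson reversal.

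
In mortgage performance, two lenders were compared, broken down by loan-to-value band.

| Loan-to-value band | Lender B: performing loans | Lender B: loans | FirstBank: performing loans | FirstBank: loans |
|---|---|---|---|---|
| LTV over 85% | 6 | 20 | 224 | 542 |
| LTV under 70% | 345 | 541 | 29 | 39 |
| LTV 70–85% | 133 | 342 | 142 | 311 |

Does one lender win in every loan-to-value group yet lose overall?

Yes

LTV over 85%: Lender B 6/20 = 30.0%, FirstBank 224/542 = 41.3% → FirstBank
LTV under 70%: Lender B 345/541 = 63.8%, FirstBank 29/39 = 74.4% → FirstBank
LTV 70–85%: Lender B 133/342 = 38.9%, FirstBank 142/311 = 45.7% → FirstBank
Overall: Lender B 484/903 = 53.6%, FirstBank 395/892 = 44.3% → Lender B
FirstBank wins each loan-to-value group but Lender B wins overall — the comparison reverses. FirstBank's loans skew toward LTV over 85%, which has a lower base rate.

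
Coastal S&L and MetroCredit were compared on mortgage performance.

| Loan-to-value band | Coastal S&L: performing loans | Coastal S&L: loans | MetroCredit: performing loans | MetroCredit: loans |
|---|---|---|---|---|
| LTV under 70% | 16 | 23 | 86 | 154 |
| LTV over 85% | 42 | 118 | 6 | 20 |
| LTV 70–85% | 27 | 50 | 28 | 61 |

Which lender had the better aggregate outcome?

MetroCredit

LTV under 70%: Coastal S&L 16/23 = 69.6%, MetroCredit 86/154 = 55.8% → Coastal S&L
LTV over 85%: Coastal S&L 42/118 = 35.6%, MetroCredit 6/20 = 30.0% → Coastal S&L
LTV 70–85%: Coastal S&L 27/50 = 54.0%, MetroCredit 28/61 = 45.9% → Coastal S&L
Overall: Coastal S&L 85/191 = 44.5%, MetroCredit 120/235 = 51.1% → MetroCredit
(Coastal S&L wins every loan-to-value group but MetroCredit wins overall — Coastal S&L's loans skew toward the low-rate LTV over 85% group.)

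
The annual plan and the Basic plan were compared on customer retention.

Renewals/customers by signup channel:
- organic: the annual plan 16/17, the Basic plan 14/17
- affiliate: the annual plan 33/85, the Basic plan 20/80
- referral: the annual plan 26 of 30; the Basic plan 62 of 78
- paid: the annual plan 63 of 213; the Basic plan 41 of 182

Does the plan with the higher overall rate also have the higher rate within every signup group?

Organic: the annual plan 16/17 = 94.1%, the Basic plan 14/17 = 82.4% → the annual plan
Affiliate: the annual plan 33/85 = 38.8%, the Basic plan 20/80 = 25.0% → the annual plan
Referral: the annual plan 26/30 = 86.7%, the Basic plan 62/78 = 79.5% → the annual plan
Paid: the annual plan 63/213 = 29.6%, the Basic plan 41/182 = 22.5% → the annual plan
Overall: the annual plan 138/345 = 40.0%, the Basic plan 137/357 = 38.4% → the annual plan
The annual plan wins overall and in every signup group — no reversal.

Yes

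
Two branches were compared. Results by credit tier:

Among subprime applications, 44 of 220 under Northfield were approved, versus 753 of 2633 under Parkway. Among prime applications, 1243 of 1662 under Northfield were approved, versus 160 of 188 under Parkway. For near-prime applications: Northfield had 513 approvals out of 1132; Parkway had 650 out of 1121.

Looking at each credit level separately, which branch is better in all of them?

Parkway

Subprime: Northfield 44/220 = 20.0%, Parkway 753/2633 = 28.6% → Parkway
Prime: Northfield 1243/1662 = 74.8%, Parkway 160/188 = 85.1% → Parkway
Near-prime: Northfield 513/1132 = 45.3%, Parkway 650/1121 = 58.0% → Parkway
Parkway has the higher rate in all 3 groups.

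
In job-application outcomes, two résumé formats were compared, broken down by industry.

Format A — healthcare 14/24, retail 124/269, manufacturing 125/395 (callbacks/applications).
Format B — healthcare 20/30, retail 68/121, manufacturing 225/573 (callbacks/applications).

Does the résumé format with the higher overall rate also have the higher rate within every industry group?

Healthcare: Format A 14/24 = 58.3%, Format B 20/30 = 66.7% → Format B
Retail: Format A 124/269 = 46.1%, Format B 68/121 = 56.2% → Format B
Manufacturing: Format A 125/395 = 31.6%, Format B 225/573 = 39.3% → Format B
Overall: Format A 263/688 = 38.2%, Format B 313/724 = 43.2% → Format B
Format B wins overall and in every industry group — no reversal.

Yes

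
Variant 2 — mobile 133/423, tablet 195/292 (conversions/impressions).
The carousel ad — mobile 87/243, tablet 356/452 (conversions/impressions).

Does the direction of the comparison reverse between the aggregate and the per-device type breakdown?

No

Mobile: Variant 2 133/423 = 31.4%, the carousel ad 87/243 = 35.8% → the carousel ad
Tablet: Variant 2 195/292 = 66.8%, the carousel ad 356/452 = 78.8% → the carousel ad
Overall: Variant 2 328/715 = 45.9%, the carousel ad 443/695 = 63.7% → the carousel ad
The carousel ad wins overall and in every device group — no reversal.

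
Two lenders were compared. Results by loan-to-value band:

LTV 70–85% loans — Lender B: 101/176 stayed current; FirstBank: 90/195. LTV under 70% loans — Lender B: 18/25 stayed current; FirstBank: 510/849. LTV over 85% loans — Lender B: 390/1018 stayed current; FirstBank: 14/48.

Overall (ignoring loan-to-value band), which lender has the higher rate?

FirstBank

LTV 70–85%: Lender B 101/176 = 57.4%, FirstBank 90/195 = 46.2% → Lender B
LTV under 70%: Lender B 18/25 = 72.0%, FirstBank 510/849 = 60.1% → Lender B
LTV over 85%: Lender B 390/1018 = 38.3%, FirstBank 14/48 = 29.2% → Lender B
Overall: Lender B 509/1219 = 41.8%, FirstBank 614/1092 = 56.2% → FirstBank
(Lender B wins every loan-to-value group but FirstBank wins overall — Lender B's loans skew toward the low-rate LTV over 85% group.)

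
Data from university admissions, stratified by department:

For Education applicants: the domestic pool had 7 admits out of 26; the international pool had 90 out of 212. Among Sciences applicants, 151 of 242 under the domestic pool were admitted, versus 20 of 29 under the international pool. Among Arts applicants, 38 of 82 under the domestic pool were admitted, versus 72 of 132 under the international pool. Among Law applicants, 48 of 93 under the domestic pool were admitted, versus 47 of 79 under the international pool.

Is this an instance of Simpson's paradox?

Education: the domestic pool 7/26 = 26.9%, the international pool 90/212 = 42.5% → the international pool
Sciences: the domestic pool 151/242 = 62.4%, the international pool 20/29 = 69.0% → the international pool
Arts: the domestic pool 38/82 = 46.3%, the international pool 72/132 = 54.5% → the international pool
Law: the domestic pool 48/93 = 51.6%, the international pool 47/79 = 59.5% → the international pool
Overall: the domestic pool 244/443 = 55.1%, the international pool 229/452 = 50.7% → the domestic pool
The international pool wins each department group but the domestic pool wins overall — the comparison reverses. The international pool's applicants skew toward Education, which has a lower base rate.

Yes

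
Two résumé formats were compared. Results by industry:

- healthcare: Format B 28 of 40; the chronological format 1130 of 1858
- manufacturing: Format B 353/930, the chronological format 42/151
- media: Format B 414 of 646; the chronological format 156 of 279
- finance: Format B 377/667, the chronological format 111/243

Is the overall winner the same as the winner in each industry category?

No

Healthcare: Format B 28/40 = 70.0%, the chronological format 1130/1858 = 60.8% → Format B
Manufacturing: Format B 353/930 = 38.0%, the chronological format 42/151 = 27.8% → Format B
Media: Format B 414/646 = 64.1%, the chronological format 156/279 = 55.9% → Format B
Finance: Format B 377/667 = 56.5%, the chronological format 111/243 = 45.7% → Format B
Overall: Format B 1172/2283 = 51.3%, the chronological format 1439/2531 = 56.9% → the chronological format
Format B wins each industry group but the chronological format wins overall — the comparison reverses. Format B's applications skew toward manufacturing, which has a lower base rate.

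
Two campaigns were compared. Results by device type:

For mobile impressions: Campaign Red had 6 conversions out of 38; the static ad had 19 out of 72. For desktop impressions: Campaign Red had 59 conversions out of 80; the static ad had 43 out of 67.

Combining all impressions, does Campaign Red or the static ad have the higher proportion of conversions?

Mobile: Campaign Red 6/38 = 15.8%, the static ad 19/72 = 26.4% → the static ad
Desktop: Campaign Red 59/80 = 73.8%, the static ad 43/67 = 64.2% → Campaign Red
Overall: Campaign Red 65/118 = 55.1%, the static ad 62/139 = 44.6% → Campaign Red
(Neither sweeps every device group, but Campaign Red has the higher pooled rate.)

Campaign Red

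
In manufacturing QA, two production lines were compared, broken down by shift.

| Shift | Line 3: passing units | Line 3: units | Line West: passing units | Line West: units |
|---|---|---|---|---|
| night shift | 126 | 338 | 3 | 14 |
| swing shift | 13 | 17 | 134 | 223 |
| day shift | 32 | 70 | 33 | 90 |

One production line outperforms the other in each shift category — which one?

Night shift: Line 3 126/338 = 37.3%, Line West 3/14 = 21.4% → Line 3
Swing shift: Line 3 13/17 = 76.5%, Line West 134/223 = 60.1% → Line 3
Day shift: Line 3 32/70 = 45.7%, Line West 33/90 = 36.7% → Line 3
Line 3 has the higher rate in all 3 groups.

Line 3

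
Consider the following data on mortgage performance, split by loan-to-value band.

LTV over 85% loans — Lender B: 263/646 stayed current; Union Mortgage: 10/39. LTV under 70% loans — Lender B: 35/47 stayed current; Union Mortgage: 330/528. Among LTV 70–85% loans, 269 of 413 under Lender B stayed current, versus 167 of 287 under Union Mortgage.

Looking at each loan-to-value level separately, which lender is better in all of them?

Lender B

LTV over 85%: Lender B 263/646 = 40.7%, Union Mortgage 10/39 = 25.6% → Lender B
LTV under 70%: Lender B 35/47 = 74.5%, Union Mortgage 330/528 = 62.5% → Lender B
LTV 70–85%: Lender B 269/413 = 65.1%, Union Mortgage 167/287 = 58.2% → Lender B
Lender B has the higher rate in all 3 groups.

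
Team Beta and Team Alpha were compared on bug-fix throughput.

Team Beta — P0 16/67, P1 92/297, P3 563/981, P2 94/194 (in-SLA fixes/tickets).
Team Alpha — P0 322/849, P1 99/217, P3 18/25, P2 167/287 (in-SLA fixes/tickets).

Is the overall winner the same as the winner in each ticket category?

P0: Team Beta 16/67 = 23.9%, Team Alpha 322/849 = 37.9% → Team Alpha
P1: Team Beta 92/297 = 31.0%, Team Alpha 99/217 = 45.6% → Team Alpha
P3: Team Beta 563/981 = 57.4%, Team Alpha 18/25 = 72.0% → Team Alpha
P2: Team Beta 94/194 = 48.5%, Team Alpha 167/287 = 58.2% → Team Alpha
Overall: Team Beta 765/1539 = 49.7%, Team Alpha 606/1378 = 44.0% → Team Beta
Team Alpha wins each ticket group but Team Beta wins overall — the comparison reverses. Team Alpha's tickets skew toward P0, which has a lower base rate.

No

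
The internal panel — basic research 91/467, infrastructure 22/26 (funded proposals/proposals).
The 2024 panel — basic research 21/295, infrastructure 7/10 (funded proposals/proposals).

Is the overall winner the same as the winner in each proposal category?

Basic research: the internal panel 91/467 = 19.5%, the 2024 panel 21/295 = 7.1% → the internal panel
Infrastructure: the internal panel 22/26 = 84.6%, the 2024 panel 7/10 = 70.0% → the internal panel
Overall: the internal panel 113/493 = 22.9%, the 2024 panel 28/305 = 9.2% → the internal panel
The internal panel wins overall and in every proposal group — no reversal.

Yes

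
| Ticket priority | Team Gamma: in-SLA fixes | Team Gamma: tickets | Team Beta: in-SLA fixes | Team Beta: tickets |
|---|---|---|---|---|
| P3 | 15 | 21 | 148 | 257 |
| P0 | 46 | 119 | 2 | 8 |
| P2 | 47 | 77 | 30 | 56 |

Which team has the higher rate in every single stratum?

Team Gamma

P3: Team Gamma 15/21 = 71.4%, Team Beta 148/257 = 57.6% → Team Gamma
P0: Team Gamma 46/119 = 38.7%, Team Beta 2/8 = 25.0% → Team Gamma
P2: Team Gamma 47/77 = 61.0%, Team Beta 30/56 = 53.6% → Team Gamma
Team Gamma has the higher rate in all 3 groups.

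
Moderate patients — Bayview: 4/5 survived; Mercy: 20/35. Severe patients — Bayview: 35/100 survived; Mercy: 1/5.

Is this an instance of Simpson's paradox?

Yes

Moderate: Bayview 4/5 = 80.0%, Mercy 20/35 = 57.1% → Bayview
Severe: Bayview 35/100 = 35.0%, Mercy 1/5 = 20.0% → Bayview
Overall: Bayview 39/105 = 37.1%, Mercy 21/40 = 52.5% → Mercy
Bayview wins each case group but Mercy wins overall — the comparison reverses. Bayview's patients skew toward severe, which has a lower base rate.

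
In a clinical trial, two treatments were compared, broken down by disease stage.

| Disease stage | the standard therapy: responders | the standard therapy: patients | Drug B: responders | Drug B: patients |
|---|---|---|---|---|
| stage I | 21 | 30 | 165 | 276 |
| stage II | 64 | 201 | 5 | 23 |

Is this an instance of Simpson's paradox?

Yes

Stage I: the standard therapy 21/30 = 70.0%, Drug B 165/276 = 59.8% → the standard therapy
Stage II: the standard therapy 64/201 = 31.8%, Drug B 5/23 = 21.7% → the standard therapy
Overall: the standard therapy 85/231 = 36.8%, Drug B 170/299 = 56.9% → Drug B
The standard therapy wins each disease group but Drug B wins overall — the comparison reverses. The standard therapy's patients skew toward stage II, which has a lower base rate.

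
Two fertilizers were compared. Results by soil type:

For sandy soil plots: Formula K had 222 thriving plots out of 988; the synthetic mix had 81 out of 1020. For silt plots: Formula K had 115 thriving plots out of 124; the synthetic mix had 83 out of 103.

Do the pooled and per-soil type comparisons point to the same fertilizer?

Sandy soil: Formula K 222/988 = 22.5%, the synthetic mix 81/1020 = 7.9% → Formula K
Silt: Formula K 115/124 = 92.7%, the synthetic mix 83/103 = 80.6% → Formula K
Overall: Formula K 337/1112 = 30.3%, the synthetic mix 164/1123 = 14.6% → Formula K
Formula K wins overall and in every soil group — no reversal.

Yes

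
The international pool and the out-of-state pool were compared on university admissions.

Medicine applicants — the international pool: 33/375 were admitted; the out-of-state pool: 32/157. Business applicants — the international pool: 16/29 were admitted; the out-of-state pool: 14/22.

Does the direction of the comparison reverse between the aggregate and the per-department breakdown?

No

Medicine: the international pool 33/375 = 8.8%, the out-of-state pool 32/157 = 20.4% → the out-of-state pool
Business: the international pool 16/29 = 55.2%, the out-of-state pool 14/22 = 63.6% → the out-of-state pool
Overall: the international pool 49/404 = 12.1%, the out-of-state pool 46/179 = 25.7% → the out-of-state pool
The out-of-state pool wins overall and in every department group — no reversal.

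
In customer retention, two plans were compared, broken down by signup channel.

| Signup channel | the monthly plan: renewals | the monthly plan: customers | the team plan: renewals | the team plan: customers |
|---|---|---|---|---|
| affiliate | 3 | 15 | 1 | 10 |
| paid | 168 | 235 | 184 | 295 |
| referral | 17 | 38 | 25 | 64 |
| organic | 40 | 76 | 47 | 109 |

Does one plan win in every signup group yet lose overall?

Affiliate: the monthly plan 3/15 = 20.0%, the team plan 1/10 = 10.0% → the monthly plan
Paid: the monthly plan 168/235 = 71.5%, the team plan 184/295 = 62.4% → the monthly plan
Referral: the monthly plan 17/38 = 44.7%, the team plan 25/64 = 39.1% → the monthly plan
Organic: the monthly plan 40/76 = 52.6%, the team plan 47/109 = 43.1% → the monthly plan
Overall: the monthly plan 228/364 = 62.6%, the team plan 257/478 = 53.8% → the monthly plan
The monthly plan wins overall and in every signup group — no reversal.

No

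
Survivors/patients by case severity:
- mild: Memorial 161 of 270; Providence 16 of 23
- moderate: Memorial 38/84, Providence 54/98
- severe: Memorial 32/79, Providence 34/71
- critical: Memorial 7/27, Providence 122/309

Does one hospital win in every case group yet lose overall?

Yes

Mild: Memorial 161/270 = 59.6%, Providence 16/23 = 69.6% → Providence
Moderate: Memorial 38/84 = 45.2%, Providence 54/98 = 55.1% → Providence
Severe: Memorial 32/79 = 40.5%, Providence 34/71 = 47.9% → Providence
Critical: Memorial 7/27 = 25.9%, Providence 122/309 = 39.5% → Providence
Overall: Memorial 238/460 = 51.7%, Providence 226/501 = 45.1% → Memorial
Providence wins each case group but Memorial wins overall — the comparison reverses. Providence's patients skew toward critical, which has a lower base rate.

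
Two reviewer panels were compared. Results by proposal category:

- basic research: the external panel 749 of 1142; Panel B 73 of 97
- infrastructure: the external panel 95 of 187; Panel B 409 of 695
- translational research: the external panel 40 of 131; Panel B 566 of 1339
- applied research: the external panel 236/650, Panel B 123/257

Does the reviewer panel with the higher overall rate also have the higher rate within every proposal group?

No

Basic research: the external panel 749/1142 = 65.6%, Panel B 73/97 = 75.3% → Panel B
Infrastructure: the external panel 95/187 = 50.8%, Panel B 409/695 = 58.8% → Panel B
Translational research: the external panel 40/131 = 30.5%, Panel B 566/1339 = 42.3% → Panel B
Applied research: the external panel 236/650 = 36.3%, Panel B 123/257 = 47.9% → Panel B
Overall: the external panel 1120/2110 = 53.1%, Panel B 1171/2388 = 49.0% → the external panel
Panel B wins each proposal group but the external panel wins overall — the comparison reverses. Panel B's proposals skew toward translational research, which has a lower base rate.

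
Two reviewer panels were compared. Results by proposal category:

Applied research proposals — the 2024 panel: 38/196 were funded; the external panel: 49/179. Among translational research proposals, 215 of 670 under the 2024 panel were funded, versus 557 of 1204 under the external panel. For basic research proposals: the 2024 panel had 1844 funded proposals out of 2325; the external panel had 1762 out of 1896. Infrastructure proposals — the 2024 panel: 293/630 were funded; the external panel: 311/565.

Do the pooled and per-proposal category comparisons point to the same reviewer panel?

Applied research: the 2024 panel 38/196 = 19.4%, the external panel 49/179 = 27.4% → the external panel
Translational research: the 2024 panel 215/670 = 32.1%, the external panel 557/1204 = 46.3% → the external panel
Basic research: the 2024 panel 1844/2325 = 79.3%, the external panel 1762/1896 = 92.9% → the external panel
Infrastructure: the 2024 panel 293/630 = 46.5%, the external panel 311/565 = 55.0% → the external panel
Overall: the 2024 panel 2390/3821 = 62.5%, the external panel 2679/3844 = 69.7% → the external panel
The external panel wins overall and in every proposal group — no reversal.

Yes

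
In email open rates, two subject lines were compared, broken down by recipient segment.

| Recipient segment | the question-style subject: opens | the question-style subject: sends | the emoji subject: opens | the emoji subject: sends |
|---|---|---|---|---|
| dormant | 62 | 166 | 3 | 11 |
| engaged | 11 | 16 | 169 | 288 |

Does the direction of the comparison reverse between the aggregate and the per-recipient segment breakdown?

Dormant: the question-style subject 62/166 = 37.3%, the emoji subject 3/11 = 27.3% → the question-style subject
Engaged: the question-style subject 11/16 = 68.8%, the emoji subject 169/288 = 58.7% → the question-style subject
Overall: the question-style subject 73/182 = 40.1%, the emoji subject 172/299 = 57.5% → the emoji subject
The question-style subject wins each recipient group but the emoji subject wins overall — the comparison reverses. The question-style subject's sends skew toward dormant, which has a lower base rate.

Yes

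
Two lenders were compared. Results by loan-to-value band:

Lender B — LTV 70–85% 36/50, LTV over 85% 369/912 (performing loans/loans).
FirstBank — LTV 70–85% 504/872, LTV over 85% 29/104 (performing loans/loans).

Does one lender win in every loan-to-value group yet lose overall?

LTV 70–85%: Lender B 36/50 = 72.0%, FirstBank 504/872 = 57.8% → Lender B
LTV over 85%: Lender B 369/912 = 40.5%, FirstBank 29/104 = 27.9% → Lender B
Overall: Lender B 405/962 = 42.1%, FirstBank 533/976 = 54.6% → FirstBank
Lender B wins each loan-to-value group but FirstBank wins overall — the comparison reverses. Lender B's loans skew toward LTV over 85%, which has a lower base rate.

Yes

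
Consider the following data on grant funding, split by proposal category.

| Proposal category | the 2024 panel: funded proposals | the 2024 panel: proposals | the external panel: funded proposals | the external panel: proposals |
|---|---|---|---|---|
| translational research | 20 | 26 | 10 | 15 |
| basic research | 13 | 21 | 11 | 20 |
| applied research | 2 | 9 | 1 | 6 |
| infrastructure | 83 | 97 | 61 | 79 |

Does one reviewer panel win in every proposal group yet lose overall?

No

Translational research: the 2024 panel 20/26 = 76.9%, the external panel 10/15 = 66.7% → the 2024 panel
Basic research: the 2024 panel 13/21 = 61.9%, the external panel 11/20 = 55.0% → the 2024 panel
Applied research: the 2024 panel 2/9 = 22.2%, the external panel 1/6 = 16.7% → the 2024 panel
Infrastructure: the 2024 panel 83/97 = 85.6%, the external panel 61/79 = 77.2% → the 2024 panel
Overall: the 2024 panel 118/153 = 77.1%, the external panel 83/120 = 69.2% → the 2024 panel
The 2024 panel wins overall and in every proposal group — no reversal.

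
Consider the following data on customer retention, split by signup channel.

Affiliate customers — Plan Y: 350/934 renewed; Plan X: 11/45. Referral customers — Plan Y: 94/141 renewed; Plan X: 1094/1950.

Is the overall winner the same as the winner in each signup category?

No

Affiliate: Plan Y 350/934 = 37.5%, Plan X 11/45 = 24.4% → Plan Y
Referral: Plan Y 94/141 = 66.7%, Plan X 1094/1950 = 56.1% → Plan Y
Overall: Plan Y 444/1075 = 41.3%, Plan X 1105/1995 = 55.4% → Plan X
Plan Y wins each signup group but Plan X wins overall — the comparison reverses. Plan Y's customers skew toward affiliate, which has a lower base rate.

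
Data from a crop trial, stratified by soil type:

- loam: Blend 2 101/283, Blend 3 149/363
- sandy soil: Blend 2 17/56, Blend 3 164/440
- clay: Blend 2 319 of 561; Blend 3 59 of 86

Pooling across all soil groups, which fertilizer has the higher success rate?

Loam: Blend 2 101/283 = 35.7%, Blend 3 149/363 = 41.0% → Blend 3
Sandy soil: Blend 2 17/56 = 30.4%, Blend 3 164/440 = 37.3% → Blend 3
Clay: Blend 2 319/561 = 56.9%, Blend 3 59/86 = 68.6% → Blend 3
Overall: Blend 2 437/900 = 48.6%, Blend 3 372/889 = 41.8% → Blend 2
(Blend 3 wins every soil group but Blend 2 wins overall — Blend 3's plots skew toward the low-rate sandy soil group.)

Blend 2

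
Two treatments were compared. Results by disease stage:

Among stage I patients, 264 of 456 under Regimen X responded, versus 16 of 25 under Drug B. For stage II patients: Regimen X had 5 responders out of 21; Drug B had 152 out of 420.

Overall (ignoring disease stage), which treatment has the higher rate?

Regimen X

Stage I: Regimen X 264/456 = 57.9%, Drug B 16/25 = 64.0% → Drug B
Stage II: Regimen X 5/21 = 23.8%, Drug B 152/420 = 36.2% → Drug B
Overall: Regimen X 269/477 = 56.4%, Drug B 168/445 = 37.8% → Regimen X
(Drug B wins every disease group but Regimen X wins overall — Drug B's patients skew toward the low-rate stage II group.)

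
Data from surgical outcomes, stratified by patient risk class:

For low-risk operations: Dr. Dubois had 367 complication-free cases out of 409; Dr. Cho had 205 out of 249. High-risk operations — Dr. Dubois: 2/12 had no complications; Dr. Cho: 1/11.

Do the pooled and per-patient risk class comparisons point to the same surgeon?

Yes

Low-risk: Dr. Dubois 367/409 = 89.7%, Dr. Cho 205/249 = 82.3% → Dr. Dubois
High-risk: Dr. Dubois 2/12 = 16.7%, Dr. Cho 1/11 = 9.1% → Dr. Dubois
Overall: Dr. Dubois 369/421 = 87.6%, Dr. Cho 206/260 = 79.2% → Dr. Dubois
Dr. Dubois wins overall and in every patient risk group — no reversal.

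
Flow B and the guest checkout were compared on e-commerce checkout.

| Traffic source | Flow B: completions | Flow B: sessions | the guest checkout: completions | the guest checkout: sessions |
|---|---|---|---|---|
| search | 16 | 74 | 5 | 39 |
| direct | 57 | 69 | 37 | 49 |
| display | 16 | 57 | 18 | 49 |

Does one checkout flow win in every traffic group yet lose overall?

No

Search: Flow B 16/74 = 21.6%, the guest checkout 5/39 = 12.8% → Flow B
Direct: Flow B 57/69 = 82.6%, the guest checkout 37/49 = 75.5% → Flow B
Display: Flow B 16/57 = 28.1%, the guest checkout 18/49 = 36.7% → the guest checkout
Overall: Flow B 89/200 = 44.5%, the guest checkout 60/137 = 43.8% → Flow B
Neither sweeps: Flow B wins 2 of 3 groups, the guest checkout wins 1. Flow B wins overall but not every group — no Simpson reversal.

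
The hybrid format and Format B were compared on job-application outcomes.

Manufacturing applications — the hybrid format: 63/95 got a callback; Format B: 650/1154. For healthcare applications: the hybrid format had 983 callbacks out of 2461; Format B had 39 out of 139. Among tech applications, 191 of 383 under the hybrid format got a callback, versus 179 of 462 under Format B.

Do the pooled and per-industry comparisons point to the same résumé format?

No

Manufacturing: the hybrid format 63/95 = 66.3%, Format B 650/1154 = 56.3% → the hybrid format
Healthcare: the hybrid format 983/2461 = 39.9%, Format B 39/139 = 28.1% → the hybrid format
Tech: the hybrid format 191/383 = 49.9%, Format B 179/462 = 38.7% → the hybrid format
Overall: the hybrid format 1237/2939 = 42.1%, Format B 868/1755 = 49.5% → Format B
The hybrid format wins each industry group but Format B wins overall — the comparison reverses. The hybrid format's applications skew toward healthcare, which has a lower base rate.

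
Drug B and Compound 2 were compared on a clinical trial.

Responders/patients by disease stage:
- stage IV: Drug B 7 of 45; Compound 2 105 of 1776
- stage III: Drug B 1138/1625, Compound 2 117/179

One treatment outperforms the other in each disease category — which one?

Drug B

Stage IV: Drug B 7/45 = 15.6%, Compound 2 105/1776 = 5.9% → Drug B
Stage III: Drug B 1138/1625 = 70.0%, Compound 2 117/179 = 65.4% → Drug B
Drug B has the higher rate in both groups.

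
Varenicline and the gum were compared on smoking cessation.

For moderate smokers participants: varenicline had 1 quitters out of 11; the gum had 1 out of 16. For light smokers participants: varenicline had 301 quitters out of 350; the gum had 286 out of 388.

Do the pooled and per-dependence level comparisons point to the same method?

Yes

Moderate smokers: varenicline 1/11 = 9.1%, the gum 1/16 = 6.2% → varenicline
Light smokers: varenicline 301/350 = 86.0%, the gum 286/388 = 73.7% → varenicline
Overall: varenicline 302/361 = 83.7%, the gum 287/404 = 71.0% → varenicline
Varenicline wins overall and in every dependence group — no reversal.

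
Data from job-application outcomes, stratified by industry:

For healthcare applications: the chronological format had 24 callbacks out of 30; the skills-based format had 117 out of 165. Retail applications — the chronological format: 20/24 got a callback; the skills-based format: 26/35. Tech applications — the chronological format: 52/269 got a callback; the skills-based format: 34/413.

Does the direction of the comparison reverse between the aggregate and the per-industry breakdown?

No

Healthcare: the chronological format 24/30 = 80.0%, the skills-based format 117/165 = 70.9% → the chronological format
Retail: the chronological format 20/24 = 83.3%, the skills-based format 26/35 = 74.3% → the chronological format
Tech: the chronological format 52/269 = 19.3%, the skills-based format 34/413 = 8.2% → the chronological format
Overall: the chronological format 96/323 = 29.7%, the skills-based format 177/613 = 28.9% → the chronological format
The chronological format wins overall and in every industry group — no reversal.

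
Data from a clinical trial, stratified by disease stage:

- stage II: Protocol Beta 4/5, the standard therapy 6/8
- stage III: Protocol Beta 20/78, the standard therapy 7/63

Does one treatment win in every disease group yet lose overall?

Stage II: Protocol Beta 4/5 = 80.0%, the standard therapy 6/8 = 75.0% → Protocol Beta
Stage III: Protocol Beta 20/78 = 25.6%, the standard therapy 7/63 = 11.1% → Protocol Beta
Overall: Protocol Beta 24/83 = 28.9%, the standard therapy 13/71 = 18.3% → Protocol Beta
Protocol Beta wins overall and in every disease group — no reversal.

No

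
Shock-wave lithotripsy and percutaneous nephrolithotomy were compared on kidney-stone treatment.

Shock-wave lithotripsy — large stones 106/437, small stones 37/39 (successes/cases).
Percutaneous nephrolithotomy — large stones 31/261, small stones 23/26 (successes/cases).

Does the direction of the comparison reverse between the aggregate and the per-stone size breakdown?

No

Large stones: shock-wave lithotripsy 106/437 = 24.3%, percutaneous nephrolithotomy 31/261 = 11.9% → shock-wave lithotripsy
Small stones: shock-wave lithotripsy 37/39 = 94.9%, percutaneous nephrolithotomy 23/26 = 88.5% → shock-wave lithotripsy
Overall: shock-wave lithotripsy 143/476 = 30.0%, percutaneous nephrolithotomy 54/287 = 18.8% → shock-wave lithotripsy
Shock-wave lithotripsy wins overall and in every stone group — no reversal.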